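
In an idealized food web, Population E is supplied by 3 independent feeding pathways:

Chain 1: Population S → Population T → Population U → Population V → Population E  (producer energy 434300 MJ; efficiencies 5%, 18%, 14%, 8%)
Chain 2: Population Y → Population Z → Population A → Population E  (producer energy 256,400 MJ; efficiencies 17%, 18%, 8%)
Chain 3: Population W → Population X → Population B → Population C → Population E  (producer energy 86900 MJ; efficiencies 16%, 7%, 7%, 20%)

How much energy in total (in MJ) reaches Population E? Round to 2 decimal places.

Chain 1: 434300 × 0.05 × 0.18 × 0.14 × 0.08 = 43.77744 MJ
Chain 2: 256400 × 0.17 × 0.18 × 0.08 = 627.6672 MJ
Chain 3: 86900 × 0.16 × 0.07 × 0.07 × 0.2 = 13.62592 MJ
Total at Population E: 43.77744 + 627.6672 + 13.62592 = 685.07056 MJ

685.07 MJ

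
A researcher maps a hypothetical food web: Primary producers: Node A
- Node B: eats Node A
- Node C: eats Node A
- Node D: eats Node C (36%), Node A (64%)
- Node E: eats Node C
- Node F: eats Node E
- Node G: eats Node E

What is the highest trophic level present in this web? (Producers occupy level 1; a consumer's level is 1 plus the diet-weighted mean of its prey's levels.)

Node B: 1 + 1 = 2
Node C: 1 + 1 = 2
Node D: 1 + (0.36×2 + 0.64×1) = 2.36
Node E: 1 + 2 = 3
Node F: 1 + 3 = 4
Node G: 1 + 3 = 4

4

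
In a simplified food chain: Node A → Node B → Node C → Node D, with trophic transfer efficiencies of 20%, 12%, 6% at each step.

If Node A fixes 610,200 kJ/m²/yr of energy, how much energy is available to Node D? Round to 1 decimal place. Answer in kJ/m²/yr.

878.7 kJ/m²/yr

Node B: 610200 × 0.2 = 122040 kJ/m²/yr
Node C: 122040 × 0.12 = 14644.8 kJ/m²/yr
Node D: 14644.8 × 0.06 = 878.688 kJ/m²/yr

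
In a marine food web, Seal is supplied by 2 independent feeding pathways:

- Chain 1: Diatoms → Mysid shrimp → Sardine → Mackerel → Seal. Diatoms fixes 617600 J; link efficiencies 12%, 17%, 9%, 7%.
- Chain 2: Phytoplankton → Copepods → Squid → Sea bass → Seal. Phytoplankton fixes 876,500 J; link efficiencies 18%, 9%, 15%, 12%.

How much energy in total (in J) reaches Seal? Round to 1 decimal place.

335.0 J

Chain 1: 617600 × 0.12 × 0.17 × 0.09 × 0.07 = 79.373952 J
Chain 2: 876500 × 0.18 × 0.09 × 0.15 × 0.12 = 255.5874 J
Total at Seal: 79.373952 + 255.5874 = 334.961352 J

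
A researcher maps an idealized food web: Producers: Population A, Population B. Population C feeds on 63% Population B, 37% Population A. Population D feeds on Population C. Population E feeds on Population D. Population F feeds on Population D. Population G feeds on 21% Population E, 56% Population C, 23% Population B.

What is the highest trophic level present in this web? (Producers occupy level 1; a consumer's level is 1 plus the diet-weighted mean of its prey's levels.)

4

Population C: 1 + (0.63×1 + 0.37×1) = 2
Population D: 1 + 2 = 3
Population E: 1 + 3 = 4
Population F: 1 + 3 = 4
Population G: 1 + (0.21×4 + 0.56×2 + 0.23×1) = 3.19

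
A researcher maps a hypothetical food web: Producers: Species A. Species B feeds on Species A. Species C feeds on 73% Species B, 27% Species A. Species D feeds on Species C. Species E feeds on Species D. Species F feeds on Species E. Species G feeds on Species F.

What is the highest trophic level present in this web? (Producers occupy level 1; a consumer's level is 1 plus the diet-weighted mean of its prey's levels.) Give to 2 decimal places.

Species B: 1 + 1 = 2
Species C: 1 + (0.73×2 + 0.27×1) = 2.73
Species D: 1 + 2.73 = 3.73
Species E: 1 + 3.73 = 4.73
Species F: 1 + 4.73 = 5.73
Species G: 1 + 5.73 = 6.73

6.73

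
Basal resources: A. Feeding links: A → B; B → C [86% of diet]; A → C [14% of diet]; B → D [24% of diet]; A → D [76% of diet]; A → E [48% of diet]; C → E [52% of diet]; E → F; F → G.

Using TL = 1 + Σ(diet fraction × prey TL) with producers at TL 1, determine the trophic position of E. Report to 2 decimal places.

2.97

B: 1 + 1 = 2
C: 1 + (0.86×2 + 0.14×1) = 2.86
D: 1 + (0.24×2 + 0.76×1) = 2.24
E: 1 + (0.48×1 + 0.52×2.86) = 2.9672
F: 1 + 2.9672 = 3.9672
G: 1 + 3.9672 = 4.9672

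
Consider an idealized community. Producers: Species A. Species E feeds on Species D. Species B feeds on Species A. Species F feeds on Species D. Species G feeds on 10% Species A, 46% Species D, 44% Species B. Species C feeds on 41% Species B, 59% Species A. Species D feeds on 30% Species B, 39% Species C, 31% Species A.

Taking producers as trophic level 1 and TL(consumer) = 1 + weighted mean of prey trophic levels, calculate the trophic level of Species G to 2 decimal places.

3.29

Species B: 1 + 1 = 2
Species C: 1 + (0.41×2 + 0.59×1) = 2.41
Species D: 1 + (0.3×2 + 0.39×2.41 + 0.31×1) = 2.8499
Species E: 1 + 2.8499 = 3.8499
Species F: 1 + 2.8499 = 3.8499
Species G: 1 + (0.1×1 + 0.46×2.8499 + 0.44×2) = 3.290954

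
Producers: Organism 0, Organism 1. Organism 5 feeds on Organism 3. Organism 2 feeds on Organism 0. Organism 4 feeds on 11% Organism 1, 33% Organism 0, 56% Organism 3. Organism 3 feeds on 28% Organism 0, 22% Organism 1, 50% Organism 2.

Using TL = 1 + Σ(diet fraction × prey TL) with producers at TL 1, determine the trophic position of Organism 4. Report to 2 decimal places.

2.84

Organism 2: 1 + 1 = 2
Organism 3: 1 + (0.28×1 + 0.22×1 + 0.5×2) = 2.5
Organism 4: 1 + (0.11×1 + 0.33×1 + 0.56×2.5) = 2.84
Organism 5: 1 + 2.5 = 3.5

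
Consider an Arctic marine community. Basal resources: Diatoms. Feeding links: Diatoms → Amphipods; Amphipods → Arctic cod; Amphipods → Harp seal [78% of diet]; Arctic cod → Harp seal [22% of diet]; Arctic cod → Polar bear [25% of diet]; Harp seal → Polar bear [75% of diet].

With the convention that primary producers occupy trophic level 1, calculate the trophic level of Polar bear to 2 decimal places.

Amphipods: 1 + 1 = 2
Arctic cod: 1 + 2 = 3
Harp seal: 1 + (0.78×2 + 0.22×3) = 3.22
Polar bear: 1 + (0.25×3 + 0.75×3.22) = 4.165

4.17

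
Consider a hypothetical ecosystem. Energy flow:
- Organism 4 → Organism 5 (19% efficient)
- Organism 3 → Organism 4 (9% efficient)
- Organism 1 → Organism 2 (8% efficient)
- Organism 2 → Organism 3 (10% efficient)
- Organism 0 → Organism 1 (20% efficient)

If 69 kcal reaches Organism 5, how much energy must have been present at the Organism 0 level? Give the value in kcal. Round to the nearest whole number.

Cumulative transfer efficiency: 0.2 × 0.08 × 0.1 × 0.09 × 0.19 = 0.00002736
Organism 0 energy = 69 / 0.00002736 = 2521930 kcal

2521930 kcal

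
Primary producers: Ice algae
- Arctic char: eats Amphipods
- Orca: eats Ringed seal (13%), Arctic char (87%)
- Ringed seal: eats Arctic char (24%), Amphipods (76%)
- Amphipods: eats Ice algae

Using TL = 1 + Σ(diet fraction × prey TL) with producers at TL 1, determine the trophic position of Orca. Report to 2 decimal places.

Amphipods: 1 + 1 = 2
Arctic char: 1 + 2 = 3
Ringed seal: 1 + (0.24×3 + 0.76×2) = 3.24
Orca: 1 + (0.13×3.24 + 0.87×3) = 4.0312

4.03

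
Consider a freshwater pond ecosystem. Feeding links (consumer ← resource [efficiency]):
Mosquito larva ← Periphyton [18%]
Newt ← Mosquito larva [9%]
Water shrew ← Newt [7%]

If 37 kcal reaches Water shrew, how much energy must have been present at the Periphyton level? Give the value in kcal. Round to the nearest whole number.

32628 kcal

Cumulative transfer efficiency: 0.18 × 0.09 × 0.07 = 0.001134
Periphyton energy = 37 / 0.001134 = 32628 kcal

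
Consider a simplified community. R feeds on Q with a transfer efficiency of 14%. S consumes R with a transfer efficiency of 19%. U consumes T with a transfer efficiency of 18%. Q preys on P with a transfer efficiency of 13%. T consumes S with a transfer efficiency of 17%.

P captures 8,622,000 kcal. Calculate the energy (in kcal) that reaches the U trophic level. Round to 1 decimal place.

Q: 8622000 × 0.13 = 1120860 kcal
R: 1120860 × 0.14 = 156920.4 kcal
S: 156920.4 × 0.19 = 29814.876 kcal
T: 29814.876 × 0.17 = 5068.52892 kcal
U: 5068.52892 × 0.18 = 912.3352056 kcal

912.3 kcal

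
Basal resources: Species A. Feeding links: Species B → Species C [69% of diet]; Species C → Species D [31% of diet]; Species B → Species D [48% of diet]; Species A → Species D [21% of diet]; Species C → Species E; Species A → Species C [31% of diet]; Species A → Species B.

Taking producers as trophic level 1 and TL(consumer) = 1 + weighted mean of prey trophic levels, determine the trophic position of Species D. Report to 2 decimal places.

Species B: 1 + 1 = 2
Species C: 1 + (0.31×1 + 0.69×2) = 2.69
Species D: 1 + (0.21×1 + 0.48×2 + 0.31×2.69) = 3.0039
Species E: 1 + 2.69 = 3.69

3.00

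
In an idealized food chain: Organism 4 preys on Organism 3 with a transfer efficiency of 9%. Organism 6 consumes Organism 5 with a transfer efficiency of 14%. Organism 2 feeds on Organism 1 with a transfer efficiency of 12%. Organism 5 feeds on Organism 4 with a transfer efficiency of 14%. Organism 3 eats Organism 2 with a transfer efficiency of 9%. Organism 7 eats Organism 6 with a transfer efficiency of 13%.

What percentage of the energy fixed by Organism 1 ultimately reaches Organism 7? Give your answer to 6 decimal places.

0.000248%

Product of link efficiencies: 0.12 × 0.09 × 0.09 × 0.14 × 0.14 × 0.13 = 0.000002476656
As a percentage: 0.000002476656 × 100 = 0.000248%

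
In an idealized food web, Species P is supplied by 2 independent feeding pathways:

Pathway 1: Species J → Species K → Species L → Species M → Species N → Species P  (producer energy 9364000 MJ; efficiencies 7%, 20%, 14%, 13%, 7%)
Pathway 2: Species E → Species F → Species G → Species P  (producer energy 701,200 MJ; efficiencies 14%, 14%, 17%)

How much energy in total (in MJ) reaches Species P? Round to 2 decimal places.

2503.41 MJ

Pathway 1: 9364000 × 0.07 × 0.2 × 0.14 × 0.13 × 0.07 = 167.016304 MJ
Pathway 2: 701200 × 0.14 × 0.14 × 0.17 = 2336.3984 MJ
Total at Species P: 167.016304 + 2336.3984 = 2503.414704 MJ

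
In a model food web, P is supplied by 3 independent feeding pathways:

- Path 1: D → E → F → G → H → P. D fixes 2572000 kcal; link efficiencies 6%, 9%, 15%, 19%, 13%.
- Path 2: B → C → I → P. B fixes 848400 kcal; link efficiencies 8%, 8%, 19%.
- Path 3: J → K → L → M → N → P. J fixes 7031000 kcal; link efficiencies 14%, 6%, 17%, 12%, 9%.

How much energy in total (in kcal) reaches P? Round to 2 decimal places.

Path 1: 2572000 × 0.06 × 0.09 × 0.15 × 0.19 × 0.13 = 51.458004 kcal
Path 2: 848400 × 0.08 × 0.08 × 0.19 = 1031.6544 kcal
Path 3: 7031000 × 0.14 × 0.06 × 0.17 × 0.12 × 0.09 = 108.4348944 kcal
Total at P: 51.458004 + 1031.6544 + 108.4348944 = 1191.5472984 kcal

1191.55 kcal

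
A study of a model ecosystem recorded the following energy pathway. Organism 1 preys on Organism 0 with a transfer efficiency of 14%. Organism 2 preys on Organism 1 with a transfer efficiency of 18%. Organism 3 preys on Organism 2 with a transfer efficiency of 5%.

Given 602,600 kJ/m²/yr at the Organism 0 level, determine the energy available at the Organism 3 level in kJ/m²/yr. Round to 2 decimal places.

759.28 kJ/m²/yr

Organism 1: 602600 × 0.14 = 84364 kJ/m²/yr
Organism 2: 84364 × 0.18 = 15185.52 kJ/m²/yr
Organism 3: 15185.52 × 0.05 = 759.276 kJ/m²/yr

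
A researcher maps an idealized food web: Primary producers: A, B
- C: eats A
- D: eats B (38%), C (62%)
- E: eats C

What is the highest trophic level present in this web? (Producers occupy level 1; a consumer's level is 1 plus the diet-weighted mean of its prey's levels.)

C: 1 + 1 = 2
D: 1 + (0.38×1 + 0.62×2) = 2.62
E: 1 + 2 = 3

3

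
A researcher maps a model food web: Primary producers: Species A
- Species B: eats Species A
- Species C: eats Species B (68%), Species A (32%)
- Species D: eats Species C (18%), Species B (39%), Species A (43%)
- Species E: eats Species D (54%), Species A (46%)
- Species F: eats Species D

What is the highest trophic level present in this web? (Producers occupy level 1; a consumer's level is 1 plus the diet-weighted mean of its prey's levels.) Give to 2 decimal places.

3.69

Species B: 1 + 1 = 2
Species C: 1 + (0.68×2 + 0.32×1) = 2.68
Species D: 1 + (0.18×2.68 + 0.39×2 + 0.43×1) = 2.6924
Species E: 1 + (0.54×2.6924 + 0.46×1) = 2.913896
Species F: 1 + 2.6924 = 3.6924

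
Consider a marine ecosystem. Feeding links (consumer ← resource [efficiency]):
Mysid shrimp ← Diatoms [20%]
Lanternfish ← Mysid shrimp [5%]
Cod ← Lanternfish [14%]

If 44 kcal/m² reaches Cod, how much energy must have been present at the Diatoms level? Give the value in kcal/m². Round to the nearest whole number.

31429 kcal/m²

Cumulative transfer efficiency: 0.2 × 0.05 × 0.14 = 0.0014
Diatoms energy = 44 / 0.0014 = 31429 kcal/m²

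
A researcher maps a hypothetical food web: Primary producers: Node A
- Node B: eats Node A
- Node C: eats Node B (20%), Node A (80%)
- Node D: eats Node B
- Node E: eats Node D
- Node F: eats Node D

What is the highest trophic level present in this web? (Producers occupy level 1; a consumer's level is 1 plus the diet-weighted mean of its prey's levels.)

4

Node B: 1 + 1 = 2
Node C: 1 + (0.2×2 + 0.8×1) = 2.2
Node D: 1 + 2 = 3
Node E: 1 + 3 = 4
Node F: 1 + 3 = 4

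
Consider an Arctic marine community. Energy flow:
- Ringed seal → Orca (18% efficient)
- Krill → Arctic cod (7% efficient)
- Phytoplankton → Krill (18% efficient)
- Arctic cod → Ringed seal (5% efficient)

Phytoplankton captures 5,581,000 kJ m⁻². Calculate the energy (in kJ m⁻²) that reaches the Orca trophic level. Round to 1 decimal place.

Krill: 5581000 × 0.18 = 1004580 kJ m⁻²
Arctic cod: 1004580 × 0.07 = 70320.6 kJ m⁻²
Ringed seal: 70320.6 × 0.05 = 3516.03 kJ m⁻²
Orca: 3516.03 × 0.18 = 632.8854 kJ m⁻²

632.9 kJ m⁻²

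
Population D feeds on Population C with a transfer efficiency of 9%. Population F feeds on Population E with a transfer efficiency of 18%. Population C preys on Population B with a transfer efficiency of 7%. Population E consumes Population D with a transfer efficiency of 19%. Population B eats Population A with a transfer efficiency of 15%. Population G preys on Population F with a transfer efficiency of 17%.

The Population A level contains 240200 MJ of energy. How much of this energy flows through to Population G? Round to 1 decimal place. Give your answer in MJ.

Population B: 240200 × 0.15 = 36030 MJ
Population C: 36030 × 0.07 = 2522.1 MJ
Population D: 2522.1 × 0.09 = 226.989 MJ
Population E: 226.989 × 0.19 = 43.12791 MJ
Population F: 43.12791 × 0.18 = 7.7630238 MJ
Population G: 7.7630238 × 0.17 = 1.319714046 MJ

1.3 MJ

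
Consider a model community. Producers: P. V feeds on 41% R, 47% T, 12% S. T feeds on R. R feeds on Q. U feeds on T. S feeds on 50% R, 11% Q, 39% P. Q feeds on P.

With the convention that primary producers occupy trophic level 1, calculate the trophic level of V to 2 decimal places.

4.48

Q: 1 + 1 = 2
R: 1 + 2 = 3
S: 1 + (0.5×3 + 0.11×2 + 0.39×1) = 3.11
T: 1 + 3 = 4
U: 1 + 4 = 5
V: 1 + (0.41×3 + 0.47×4 + 0.12×3.11) = 4.4832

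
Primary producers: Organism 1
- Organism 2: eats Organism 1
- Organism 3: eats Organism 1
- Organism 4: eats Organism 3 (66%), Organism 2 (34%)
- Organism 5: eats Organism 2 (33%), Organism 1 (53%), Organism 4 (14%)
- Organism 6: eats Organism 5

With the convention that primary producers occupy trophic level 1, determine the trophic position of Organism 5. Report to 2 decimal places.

Organism 2: 1 + 1 = 2
Organism 3: 1 + 1 = 2
Organism 4: 1 + (0.66×2 + 0.34×2) = 3
Organism 5: 1 + (0.33×2 + 0.53×1 + 0.14×3) = 2.61
Organism 6: 1 + 2.61 = 3.61

2.61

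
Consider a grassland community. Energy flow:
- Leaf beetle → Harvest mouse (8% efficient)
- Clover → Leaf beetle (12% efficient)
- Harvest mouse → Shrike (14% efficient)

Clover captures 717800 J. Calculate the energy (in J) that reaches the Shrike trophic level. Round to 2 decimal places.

964.72 J

Leaf beetle: 717800 × 0.12 = 86136 J
Harvest mouse: 86136 × 0.08 = 6890.88 J
Shrike: 6890.88 × 0.14 = 964.7232 J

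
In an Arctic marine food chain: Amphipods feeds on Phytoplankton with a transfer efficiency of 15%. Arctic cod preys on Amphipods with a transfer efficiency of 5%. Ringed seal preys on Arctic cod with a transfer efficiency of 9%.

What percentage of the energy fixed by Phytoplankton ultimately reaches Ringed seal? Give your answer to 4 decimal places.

Product of link efficiencies: 0.15 × 0.05 × 0.09 = 0.000675
As a percentage: 0.000675 × 100 = 0.0675%

0.0675%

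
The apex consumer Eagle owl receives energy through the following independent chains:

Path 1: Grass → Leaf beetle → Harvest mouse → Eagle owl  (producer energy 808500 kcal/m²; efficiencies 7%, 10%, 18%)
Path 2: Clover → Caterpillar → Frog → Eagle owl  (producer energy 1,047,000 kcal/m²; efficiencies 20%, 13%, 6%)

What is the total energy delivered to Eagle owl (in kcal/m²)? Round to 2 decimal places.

2652.03 kcal/m²

Path 1: 808500 × 0.07 × 0.1 × 0.18 = 1018.71 kcal/m²
Path 2: 1047000 × 0.2 × 0.13 × 0.06 = 1633.32 kcal/m²
Total at Eagle owl: 1018.71 + 1633.32 = 2652.03 kcal/m²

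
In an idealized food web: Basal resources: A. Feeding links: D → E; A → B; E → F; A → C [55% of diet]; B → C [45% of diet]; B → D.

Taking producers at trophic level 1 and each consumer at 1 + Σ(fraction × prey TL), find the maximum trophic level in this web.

B: 1 + 1 = 2
C: 1 + (0.55×1 + 0.45×2) = 2.45
D: 1 + 2 = 3
E: 1 + 3 = 4
F: 1 + 4 = 5

5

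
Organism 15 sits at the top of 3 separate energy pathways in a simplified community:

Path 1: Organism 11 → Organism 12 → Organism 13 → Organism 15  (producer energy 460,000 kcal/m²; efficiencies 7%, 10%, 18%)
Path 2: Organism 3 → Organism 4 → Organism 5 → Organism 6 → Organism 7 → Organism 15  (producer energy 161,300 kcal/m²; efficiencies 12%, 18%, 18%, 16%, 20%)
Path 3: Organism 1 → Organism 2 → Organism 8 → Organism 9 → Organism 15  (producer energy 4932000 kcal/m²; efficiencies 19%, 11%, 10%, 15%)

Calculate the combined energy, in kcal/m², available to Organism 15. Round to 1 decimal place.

Path 1: 460000 × 0.07 × 0.1 × 0.18 = 579.6 kcal/m²
Path 2: 161300 × 0.12 × 0.18 × 0.18 × 0.16 × 0.2 = 20.0683008 kcal/m²
Path 3: 4932000 × 0.19 × 0.11 × 0.1 × 0.15 = 1546.182 kcal/m²
Total at Organism 15: 579.6 + 20.0683008 + 1546.182 = 2145.8503008 kcal/m²

2145.9 kcal/m²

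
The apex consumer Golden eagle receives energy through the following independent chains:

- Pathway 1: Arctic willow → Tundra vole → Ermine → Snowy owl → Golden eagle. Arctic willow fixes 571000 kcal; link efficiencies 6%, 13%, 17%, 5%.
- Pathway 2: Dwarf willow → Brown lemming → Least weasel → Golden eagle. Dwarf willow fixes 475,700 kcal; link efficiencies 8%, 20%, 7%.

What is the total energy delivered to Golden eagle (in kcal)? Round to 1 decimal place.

Pathway 1: 571000 × 0.06 × 0.13 × 0.17 × 0.05 = 37.8573 kcal
Pathway 2: 475700 × 0.08 × 0.2 × 0.07 = 532.784 kcal
Total at Golden eagle: 37.8573 + 532.784 = 570.6413 kcal

570.6 kcal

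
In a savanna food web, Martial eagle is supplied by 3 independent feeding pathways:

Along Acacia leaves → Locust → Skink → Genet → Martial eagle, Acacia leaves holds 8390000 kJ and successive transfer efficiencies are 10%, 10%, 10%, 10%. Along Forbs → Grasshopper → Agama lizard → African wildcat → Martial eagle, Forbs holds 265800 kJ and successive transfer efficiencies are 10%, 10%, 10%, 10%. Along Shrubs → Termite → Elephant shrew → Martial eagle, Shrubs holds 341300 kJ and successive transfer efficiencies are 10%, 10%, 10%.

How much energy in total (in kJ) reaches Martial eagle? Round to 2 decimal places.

1206.88 kJ

Via Acacia leaves: 8390000 × 0.1 × 0.1 × 0.1 × 0.1 = 839 kJ
Via Forbs: 265800 × 0.1 × 0.1 × 0.1 × 0.1 = 26.58 kJ
Via Shrubs: 341300 × 0.1 × 0.1 × 0.1 = 341.3 kJ
Total at Martial eagle: 839 + 26.58 + 341.3 = 1206.88 kJ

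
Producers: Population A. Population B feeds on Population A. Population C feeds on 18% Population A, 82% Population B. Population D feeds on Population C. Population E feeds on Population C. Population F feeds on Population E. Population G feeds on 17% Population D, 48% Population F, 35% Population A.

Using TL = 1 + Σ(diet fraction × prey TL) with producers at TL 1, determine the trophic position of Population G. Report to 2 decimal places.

Population B: 1 + 1 = 2
Population C: 1 + (0.18×1 + 0.82×2) = 2.82
Population D: 1 + 2.82 = 3.82
Population E: 1 + 2.82 = 3.82
Population F: 1 + 3.82 = 4.82
Population G: 1 + (0.17×3.82 + 0.48×4.82 + 0.35×1) = 4.313

4.31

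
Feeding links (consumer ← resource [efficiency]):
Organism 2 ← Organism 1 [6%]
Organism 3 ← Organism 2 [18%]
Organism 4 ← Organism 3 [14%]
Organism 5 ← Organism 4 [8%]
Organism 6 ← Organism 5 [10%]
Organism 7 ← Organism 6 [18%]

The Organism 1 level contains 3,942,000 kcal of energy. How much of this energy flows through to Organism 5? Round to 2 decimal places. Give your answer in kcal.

476.82 kcal

Organism 2: 3942000 × 0.06 = 236520 kcal
Organism 3: 236520 × 0.18 = 42573.6 kcal
Organism 4: 42573.6 × 0.14 = 5960.304 kcal
Organism 5: 5960.304 × 0.08 = 476.82432 kcal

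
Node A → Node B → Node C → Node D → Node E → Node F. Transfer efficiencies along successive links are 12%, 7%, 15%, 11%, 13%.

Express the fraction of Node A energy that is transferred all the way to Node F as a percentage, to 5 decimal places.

Product of link efficiencies: 0.12 × 0.07 × 0.15 × 0.11 × 0.13 = 0.000018018
As a percentage: 0.000018018 × 100 = 0.00180%

0.00180%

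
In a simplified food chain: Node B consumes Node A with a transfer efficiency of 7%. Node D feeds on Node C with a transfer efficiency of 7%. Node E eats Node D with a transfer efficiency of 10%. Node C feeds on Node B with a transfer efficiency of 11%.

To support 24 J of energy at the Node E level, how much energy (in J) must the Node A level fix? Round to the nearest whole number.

445269 J

Cumulative transfer efficiency: 0.07 × 0.11 × 0.07 × 0.1 = 0.0000539
Node A energy = 24 / 0.0000539 = 445269 J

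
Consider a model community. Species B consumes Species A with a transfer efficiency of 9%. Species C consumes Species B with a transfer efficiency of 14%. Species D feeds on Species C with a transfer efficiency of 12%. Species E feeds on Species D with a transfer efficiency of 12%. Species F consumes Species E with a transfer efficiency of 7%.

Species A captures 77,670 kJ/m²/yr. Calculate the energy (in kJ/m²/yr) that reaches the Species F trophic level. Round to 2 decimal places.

Species B: 77670 × 0.09 = 6990.3 kJ/m²/yr
Species C: 6990.3 × 0.14 = 978.642 kJ/m²/yr
Species D: 978.642 × 0.12 = 117.43704 kJ/m²/yr
Species E: 117.43704 × 0.12 = 14.0924448 kJ/m²/yr
Species F: 14.0924448 × 0.07 = 0.986471136 kJ/m²/yr

0.99 kJ/m²/yr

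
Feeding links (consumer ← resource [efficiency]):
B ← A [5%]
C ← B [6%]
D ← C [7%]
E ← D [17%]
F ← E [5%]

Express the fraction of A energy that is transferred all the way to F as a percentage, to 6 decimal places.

0.000179%

Product of link efficiencies: 0.05 × 0.06 × 0.07 × 0.17 × 0.05 = 0.000001785
As a percentage: 0.000001785 × 100 = 0.000179%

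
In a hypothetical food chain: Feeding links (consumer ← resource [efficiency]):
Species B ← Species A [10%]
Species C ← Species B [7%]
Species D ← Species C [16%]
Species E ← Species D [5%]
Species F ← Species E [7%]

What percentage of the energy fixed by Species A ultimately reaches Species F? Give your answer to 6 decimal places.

0.000392%

Product of link efficiencies: 0.1 × 0.07 × 0.16 × 0.05 × 0.07 = 0.00000392
As a percentage: 0.00000392 × 100 = 0.000392%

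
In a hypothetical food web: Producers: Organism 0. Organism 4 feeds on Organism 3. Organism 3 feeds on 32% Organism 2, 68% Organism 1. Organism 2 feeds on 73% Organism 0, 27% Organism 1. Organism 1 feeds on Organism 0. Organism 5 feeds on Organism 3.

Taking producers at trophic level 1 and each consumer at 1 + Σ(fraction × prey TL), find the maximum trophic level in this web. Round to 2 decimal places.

Organism 1: 1 + 1 = 2
Organism 2: 1 + (0.73×1 + 0.27×2) = 2.27
Organism 3: 1 + (0.32×2.27 + 0.68×2) = 3.0864
Organism 4: 1 + 3.0864 = 4.0864
Organism 5: 1 + 3.0864 = 4.0864

4.09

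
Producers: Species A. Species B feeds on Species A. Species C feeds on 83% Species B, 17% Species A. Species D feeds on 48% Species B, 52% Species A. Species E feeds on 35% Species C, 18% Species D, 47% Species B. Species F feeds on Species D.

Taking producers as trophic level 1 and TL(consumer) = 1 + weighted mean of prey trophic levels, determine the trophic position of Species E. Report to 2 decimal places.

Species B: 1 + 1 = 2
Species C: 1 + (0.83×2 + 0.17×1) = 2.83
Species D: 1 + (0.48×2 + 0.52×1) = 2.48
Species E: 1 + (0.35×2.83 + 0.18×2.48 + 0.47×2) = 3.3769
Species F: 1 + 2.48 = 3.48

3.38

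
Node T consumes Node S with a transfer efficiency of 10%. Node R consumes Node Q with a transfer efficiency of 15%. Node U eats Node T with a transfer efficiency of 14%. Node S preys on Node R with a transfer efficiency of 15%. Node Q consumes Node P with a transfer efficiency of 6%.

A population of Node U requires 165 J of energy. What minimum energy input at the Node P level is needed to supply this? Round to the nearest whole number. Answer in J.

8730159 J

Cumulative transfer efficiency: 0.06 × 0.15 × 0.15 × 0.1 × 0.14 = 0.0000189
Node P energy = 165 / 0.0000189 = 8730159 J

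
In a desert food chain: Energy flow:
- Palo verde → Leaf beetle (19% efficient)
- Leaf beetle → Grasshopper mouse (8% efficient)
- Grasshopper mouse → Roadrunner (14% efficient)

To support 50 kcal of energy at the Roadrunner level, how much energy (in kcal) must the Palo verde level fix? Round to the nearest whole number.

Cumulative transfer efficiency: 0.19 × 0.08 × 0.14 = 0.002128
Palo verde energy = 50 / 0.002128 = 23496 kcal

23496 kcal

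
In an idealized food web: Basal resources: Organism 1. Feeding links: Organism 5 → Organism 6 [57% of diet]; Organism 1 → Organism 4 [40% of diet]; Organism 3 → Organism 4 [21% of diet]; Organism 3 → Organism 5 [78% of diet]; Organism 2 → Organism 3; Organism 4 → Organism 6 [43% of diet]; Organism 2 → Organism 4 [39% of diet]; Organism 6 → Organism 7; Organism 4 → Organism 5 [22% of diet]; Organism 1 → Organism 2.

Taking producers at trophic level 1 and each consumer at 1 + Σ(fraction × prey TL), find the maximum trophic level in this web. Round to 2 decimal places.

Organism 2: 1 + 1 = 2
Organism 3: 1 + 2 = 3
Organism 4: 1 + (0.4×1 + 0.39×2 + 0.21×3) = 2.81
Organism 5: 1 + (0.22×2.81 + 0.78×3) = 3.9582
Organism 6: 1 + (0.43×2.81 + 0.57×3.9582) = 4.464474
Organism 7: 1 + 4.464474 = 5.464474

5.46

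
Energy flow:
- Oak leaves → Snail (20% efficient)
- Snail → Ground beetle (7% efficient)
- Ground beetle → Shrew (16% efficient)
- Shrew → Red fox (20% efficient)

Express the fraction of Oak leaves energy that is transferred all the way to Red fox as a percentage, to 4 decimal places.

Product of link efficiencies: 0.2 × 0.07 × 0.16 × 0.2 = 0.000448
As a percentage: 0.000448 × 100 = 0.0448%

0.0448%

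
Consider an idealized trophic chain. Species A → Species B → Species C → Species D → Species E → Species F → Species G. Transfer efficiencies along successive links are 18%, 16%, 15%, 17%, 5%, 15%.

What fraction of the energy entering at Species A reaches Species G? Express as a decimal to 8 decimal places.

Product of link efficiencies: 0.18 × 0.16 × 0.15 × 0.17 × 0.05 × 0.15 = 0.000005508

0.00000551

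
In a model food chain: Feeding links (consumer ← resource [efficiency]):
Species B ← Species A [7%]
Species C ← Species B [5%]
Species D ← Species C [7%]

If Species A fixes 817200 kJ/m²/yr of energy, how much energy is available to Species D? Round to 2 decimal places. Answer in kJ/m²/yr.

200.21 kJ/m²/yr

Species B: 817200 × 0.07 = 57204 kJ/m²/yr
Species C: 57204 × 0.05 = 2860.2 kJ/m²/yr
Species D: 2860.2 × 0.07 = 200.214 kJ/m²/yr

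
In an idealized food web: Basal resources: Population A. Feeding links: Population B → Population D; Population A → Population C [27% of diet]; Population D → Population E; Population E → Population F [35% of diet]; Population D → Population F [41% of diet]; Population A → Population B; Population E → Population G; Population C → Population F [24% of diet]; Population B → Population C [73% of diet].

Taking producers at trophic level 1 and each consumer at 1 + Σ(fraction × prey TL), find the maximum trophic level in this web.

5

Population B: 1 + 1 = 2
Population C: 1 + (0.73×2 + 0.27×1) = 2.73
Population D: 1 + 2 = 3
Population E: 1 + 3 = 4
Population F: 1 + (0.24×2.73 + 0.35×4 + 0.41×3) = 4.2852
Population G: 1 + 4 = 5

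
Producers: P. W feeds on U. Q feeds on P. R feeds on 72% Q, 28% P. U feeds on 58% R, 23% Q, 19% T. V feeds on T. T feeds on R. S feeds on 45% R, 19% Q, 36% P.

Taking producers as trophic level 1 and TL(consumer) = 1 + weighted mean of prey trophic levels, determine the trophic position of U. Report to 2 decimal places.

Q: 1 + 1 = 2
R: 1 + (0.72×2 + 0.28×1) = 2.72
S: 1 + (0.45×2.72 + 0.19×2 + 0.36×1) = 2.964
T: 1 + 2.72 = 3.72
U: 1 + (0.58×2.72 + 0.23×2 + 0.19×3.72) = 3.7444
V: 1 + 3.72 = 4.72
W: 1 + 3.7444 = 4.7444

3.74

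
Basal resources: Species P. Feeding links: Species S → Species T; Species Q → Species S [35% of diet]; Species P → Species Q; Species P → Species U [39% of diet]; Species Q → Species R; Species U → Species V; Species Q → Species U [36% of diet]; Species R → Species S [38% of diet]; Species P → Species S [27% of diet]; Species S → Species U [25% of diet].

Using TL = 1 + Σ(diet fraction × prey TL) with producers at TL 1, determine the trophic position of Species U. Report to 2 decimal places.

Species Q: 1 + 1 = 2
Species R: 1 + 2 = 3
Species S: 1 + (0.35×2 + 0.38×3 + 0.27×1) = 3.11
Species T: 1 + 3.11 = 4.11
Species U: 1 + (0.25×3.11 + 0.36×2 + 0.39×1) = 2.8875
Species V: 1 + 2.8875 = 3.8875

2.89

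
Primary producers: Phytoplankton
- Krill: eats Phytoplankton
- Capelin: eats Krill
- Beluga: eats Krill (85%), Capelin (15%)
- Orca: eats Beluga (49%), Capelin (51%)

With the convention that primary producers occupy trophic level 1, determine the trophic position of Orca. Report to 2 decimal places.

Krill: 1 + 1 = 2
Capelin: 1 + 2 = 3
Beluga: 1 + (0.85×2 + 0.15×3) = 3.15
Orca: 1 + (0.49×3.15 + 0.51×3) = 4.0735

4.07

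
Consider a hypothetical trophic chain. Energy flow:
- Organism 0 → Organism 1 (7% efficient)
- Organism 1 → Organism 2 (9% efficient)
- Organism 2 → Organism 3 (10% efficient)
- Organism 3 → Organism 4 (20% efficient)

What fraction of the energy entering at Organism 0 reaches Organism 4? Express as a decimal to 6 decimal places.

0.000126

Product of link efficiencies: 0.07 × 0.09 × 0.1 × 0.2 = 0.000126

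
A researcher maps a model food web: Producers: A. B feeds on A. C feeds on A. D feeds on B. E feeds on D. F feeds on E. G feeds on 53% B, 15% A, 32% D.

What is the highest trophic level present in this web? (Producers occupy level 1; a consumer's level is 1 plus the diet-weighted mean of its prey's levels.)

5

B: 1 + 1 = 2
C: 1 + 1 = 2
D: 1 + 2 = 3
E: 1 + 3 = 4
F: 1 + 4 = 5
G: 1 + (0.53×2 + 0.15×1 + 0.32×3) = 3.17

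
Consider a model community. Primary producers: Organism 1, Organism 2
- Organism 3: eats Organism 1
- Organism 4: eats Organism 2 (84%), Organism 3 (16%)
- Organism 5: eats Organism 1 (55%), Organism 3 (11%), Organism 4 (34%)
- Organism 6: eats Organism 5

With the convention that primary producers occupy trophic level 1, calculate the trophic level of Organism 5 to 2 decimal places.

2.50

Organism 3: 1 + 1 = 2
Organism 4: 1 + (0.84×1 + 0.16×2) = 2.16
Organism 5: 1 + (0.55×1 + 0.11×2 + 0.34×2.16) = 2.5044
Organism 6: 1 + 2.5044 = 3.5044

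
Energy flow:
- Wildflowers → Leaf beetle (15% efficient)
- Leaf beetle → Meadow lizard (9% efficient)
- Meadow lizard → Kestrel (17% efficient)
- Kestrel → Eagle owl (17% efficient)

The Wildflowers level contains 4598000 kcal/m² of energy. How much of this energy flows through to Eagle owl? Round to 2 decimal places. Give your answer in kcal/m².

1793.91 kcal/m²

Leaf beetle: 4598000 × 0.15 = 689700 kcal/m²
Meadow lizard: 689700 × 0.09 = 62073 kcal/m²
Kestrel: 62073 × 0.17 = 10552.41 kcal/m²
Eagle owl: 10552.41 × 0.17 = 1793.9097 kcal/m²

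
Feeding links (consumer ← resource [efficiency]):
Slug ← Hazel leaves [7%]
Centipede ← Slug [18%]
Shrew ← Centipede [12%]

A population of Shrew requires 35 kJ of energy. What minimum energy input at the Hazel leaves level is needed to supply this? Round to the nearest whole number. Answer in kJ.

Cumulative transfer efficiency: 0.07 × 0.18 × 0.12 = 0.001512
Hazel leaves energy = 35 / 0.001512 = 23148 kJ

23148 kJ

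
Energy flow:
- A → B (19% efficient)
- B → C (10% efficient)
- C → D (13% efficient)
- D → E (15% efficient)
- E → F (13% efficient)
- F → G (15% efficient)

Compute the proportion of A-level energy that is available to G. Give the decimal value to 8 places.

0.00000722

Product of link efficiencies: 0.19 × 0.1 × 0.13 × 0.15 × 0.13 × 0.15 = 0.00000722475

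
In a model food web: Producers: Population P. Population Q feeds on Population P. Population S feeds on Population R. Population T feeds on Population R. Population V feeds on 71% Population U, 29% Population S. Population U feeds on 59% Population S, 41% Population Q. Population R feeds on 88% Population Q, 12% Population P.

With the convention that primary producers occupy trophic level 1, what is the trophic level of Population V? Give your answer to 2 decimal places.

5.04

Population Q: 1 + 1 = 2
Population R: 1 + (0.88×2 + 0.12×1) = 2.88
Population S: 1 + 2.88 = 3.88
Population T: 1 + 2.88 = 3.88
Population U: 1 + (0.59×3.88 + 0.41×2) = 4.1092
Population V: 1 + (0.71×4.1092 + 0.29×3.88) = 5.042732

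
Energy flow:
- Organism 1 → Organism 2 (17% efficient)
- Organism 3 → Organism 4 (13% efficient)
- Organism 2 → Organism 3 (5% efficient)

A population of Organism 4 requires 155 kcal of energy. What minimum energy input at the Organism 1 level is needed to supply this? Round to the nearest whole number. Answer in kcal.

Cumulative transfer efficiency: 0.17 × 0.05 × 0.13 = 0.001105
Organism 1 energy = 155 / 0.001105 = 140271 kcal

140271 kcal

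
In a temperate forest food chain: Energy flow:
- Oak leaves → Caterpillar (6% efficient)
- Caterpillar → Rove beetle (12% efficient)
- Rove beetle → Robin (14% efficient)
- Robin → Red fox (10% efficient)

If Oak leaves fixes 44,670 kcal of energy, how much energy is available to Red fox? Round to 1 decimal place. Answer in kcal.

Caterpillar: 44670 × 0.06 = 2680.2 kcal
Rove beetle: 2680.2 × 0.12 = 321.624 kcal
Robin: 321.624 × 0.14 = 45.02736 kcal
Red fox: 45.02736 × 0.1 = 4.502736 kcal

4.5 kcal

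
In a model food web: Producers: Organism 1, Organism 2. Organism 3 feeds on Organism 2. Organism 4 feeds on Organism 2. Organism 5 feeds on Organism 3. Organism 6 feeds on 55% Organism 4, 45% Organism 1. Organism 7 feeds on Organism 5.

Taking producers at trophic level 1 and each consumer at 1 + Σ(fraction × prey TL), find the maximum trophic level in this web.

Organism 3: 1 + 1 = 2
Organism 4: 1 + 1 = 2
Organism 5: 1 + 2 = 3
Organism 6: 1 + (0.55×2 + 0.45×1) = 2.55
Organism 7: 1 + 3 = 4

4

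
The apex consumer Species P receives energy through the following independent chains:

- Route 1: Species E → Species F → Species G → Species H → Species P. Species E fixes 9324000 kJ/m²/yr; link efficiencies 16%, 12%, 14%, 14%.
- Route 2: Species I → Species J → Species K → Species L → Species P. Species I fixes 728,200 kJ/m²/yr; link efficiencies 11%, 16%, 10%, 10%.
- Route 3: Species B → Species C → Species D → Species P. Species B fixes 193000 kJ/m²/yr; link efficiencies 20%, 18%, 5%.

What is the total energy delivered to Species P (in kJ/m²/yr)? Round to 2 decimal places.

Route 1: 9324000 × 0.16 × 0.12 × 0.14 × 0.14 = 3508.80768 kJ/m²/yr
Route 2: 728200 × 0.11 × 0.16 × 0.1 × 0.1 = 128.1632 kJ/m²/yr
Route 3: 193000 × 0.2 × 0.18 × 0.05 = 347.4 kJ/m²/yr
Total at Species P: 3508.80768 + 128.1632 + 347.4 = 3984.37088 kJ/m²/yr

3984.37 kJ/m²/yr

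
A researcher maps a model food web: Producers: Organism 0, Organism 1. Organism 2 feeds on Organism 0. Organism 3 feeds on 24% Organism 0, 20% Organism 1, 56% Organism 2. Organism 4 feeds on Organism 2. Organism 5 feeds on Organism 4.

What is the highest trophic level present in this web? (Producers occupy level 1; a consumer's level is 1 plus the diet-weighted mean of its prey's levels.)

Organism 2: 1 + 1 = 2
Organism 3: 1 + (0.24×1 + 0.2×1 + 0.56×2) = 2.56
Organism 4: 1 + 2 = 3
Organism 5: 1 + 3 = 4

4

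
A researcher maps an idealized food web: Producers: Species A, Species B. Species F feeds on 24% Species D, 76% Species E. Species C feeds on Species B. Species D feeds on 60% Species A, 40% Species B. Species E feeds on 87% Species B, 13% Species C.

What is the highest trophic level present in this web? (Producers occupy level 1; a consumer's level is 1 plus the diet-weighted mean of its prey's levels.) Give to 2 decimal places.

Species C: 1 + 1 = 2
Species D: 1 + (0.6×1 + 0.4×1) = 2
Species E: 1 + (0.87×1 + 0.13×2) = 2.13
Species F: 1 + (0.24×2 + 0.76×2.13) = 3.0988

3.10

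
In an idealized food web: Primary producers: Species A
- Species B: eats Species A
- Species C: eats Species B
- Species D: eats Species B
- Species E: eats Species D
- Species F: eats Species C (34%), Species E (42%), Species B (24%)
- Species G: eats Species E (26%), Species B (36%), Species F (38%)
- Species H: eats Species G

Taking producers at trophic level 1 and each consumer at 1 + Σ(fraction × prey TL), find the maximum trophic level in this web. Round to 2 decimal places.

5.35

Species B: 1 + 1 = 2
Species C: 1 + 2 = 3
Species D: 1 + 2 = 3
Species E: 1 + 3 = 4
Species F: 1 + (0.34×3 + 0.42×4 + 0.24×2) = 4.18
Species G: 1 + (0.26×4 + 0.36×2 + 0.38×4.18) = 4.3484
Species H: 1 + 4.3484 = 5.3484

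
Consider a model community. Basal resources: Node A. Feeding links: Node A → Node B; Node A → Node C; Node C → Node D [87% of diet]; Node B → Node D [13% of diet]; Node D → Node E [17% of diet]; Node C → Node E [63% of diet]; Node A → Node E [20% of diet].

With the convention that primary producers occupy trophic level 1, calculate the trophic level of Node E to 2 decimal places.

Node B: 1 + 1 = 2
Node C: 1 + 1 = 2
Node D: 1 + (0.87×2 + 0.13×2) = 3
Node E: 1 + (0.17×3 + 0.63×2 + 0.2×1) = 2.97

2.97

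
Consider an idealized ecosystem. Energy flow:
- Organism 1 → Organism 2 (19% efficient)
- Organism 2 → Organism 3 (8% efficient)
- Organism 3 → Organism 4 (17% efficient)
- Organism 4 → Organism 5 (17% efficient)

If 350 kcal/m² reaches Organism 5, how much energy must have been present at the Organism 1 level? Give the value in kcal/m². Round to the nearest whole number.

Cumulative transfer efficiency: 0.19 × 0.08 × 0.17 × 0.17 = 0.00043928
Organism 1 energy = 350 / 0.00043928 = 796758 kcal/m²

796758 kcal/m²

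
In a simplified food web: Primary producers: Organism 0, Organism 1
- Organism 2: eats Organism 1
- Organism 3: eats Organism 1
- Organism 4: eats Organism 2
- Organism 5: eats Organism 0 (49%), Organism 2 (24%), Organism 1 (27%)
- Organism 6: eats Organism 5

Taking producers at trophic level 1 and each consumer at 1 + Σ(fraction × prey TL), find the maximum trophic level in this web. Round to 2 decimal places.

Organism 2: 1 + 1 = 2
Organism 3: 1 + 1 = 2
Organism 4: 1 + 2 = 3
Organism 5: 1 + (0.49×1 + 0.24×2 + 0.27×1) = 2.24
Organism 6: 1 + 2.24 = 3.24

3.24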